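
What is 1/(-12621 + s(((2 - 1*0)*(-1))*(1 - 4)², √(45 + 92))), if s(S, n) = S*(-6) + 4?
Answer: -1/12509 ≈ -7.9942e-5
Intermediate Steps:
s(S, n) = 4 - 6*S (s(S, n) = -6*S + 4 = 4 - 6*S)
1/(-12621 + s(((2 - 1*0)*(-1))*(1 - 4)², √(45 + 92))) = 1/(-12621 + (4 - 6*(2 - 1*0)*(-1)*(1 - 4)²)) = 1/(-12621 + (4 - 6*(2 + 0)*(-1)*(-3)²)) = 1/(-12621 + (4 - 6*2*(-1)*9)) = 1/(-12621 + (4 - (-12)*9)) = 1/(-12621 + (4 - 6*(-18))) = 1/(-12621 + (4 + 108)) = 1/(-12621 + 112) = 1/(-12509) = -1/12509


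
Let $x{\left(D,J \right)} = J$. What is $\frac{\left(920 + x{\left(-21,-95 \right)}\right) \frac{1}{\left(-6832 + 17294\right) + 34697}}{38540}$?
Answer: $\frac{55}{116028524} \approx 4.7402 \cdot 10^{-7}$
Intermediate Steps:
$\frac{\left(920 + x{\left(-21,-95 \right)}\right) \frac{1}{\left(-6832 + 17294\right) + 34697}}{38540} = \frac{\left(920 - 95\right) \frac{1}{\left(-6832 + 17294\right) + 34697}}{38540} = \frac{825}{10462 + 34697} \cdot \frac{1}{38540} = \frac{825}{45159} \cdot \frac{1}{38540} = 825 \cdot \frac{1}{45159} \cdot \frac{1}{38540} = \frac{275}{15053} \cdot \frac{1}{38540} = \frac{55}{116028524}$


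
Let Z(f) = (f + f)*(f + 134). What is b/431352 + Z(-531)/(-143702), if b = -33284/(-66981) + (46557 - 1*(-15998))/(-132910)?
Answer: -161903454618697933841/55182822957439719984 ≈ -2.9339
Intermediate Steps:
Z(f) = 2*f*(134 + f) (Z(f) = (2*f)*(134 + f) = 2*f*(134 + f))
b = 46755997/1780488942 (b = -33284*(-1/66981) + (46557 + 15998)*(-1/132910) = 33284/66981 + 62555*(-1/132910) = 33284/66981 - 12511/26582 = 46755997/1780488942 ≈ 0.026260)
b/431352 + Z(-531)/(-143702) = (46755997/1780488942)/431352 + (2*(-531)*(134 - 531))/(-143702) = (46755997/1780488942)*(1/431352) + (2*(-531)*(-397))*(-1/143702) = 46755997/768017466109584 + 421614*(-1/143702) = 46755997/768017466109584 - 210807/71851 = -161903454618697933841/55182822957439719984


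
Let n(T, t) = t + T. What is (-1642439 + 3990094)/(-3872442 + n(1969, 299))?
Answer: -2347655/3870174 ≈ -0.60660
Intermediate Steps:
n(T, t) = T + t
(-1642439 + 3990094)/(-3872442 + n(1969, 299)) = (-1642439 + 3990094)/(-3872442 + (1969 + 299)) = 2347655/(-3872442 + 2268) = 2347655/(-3870174) = 2347655*(-1/3870174) = -2347655/3870174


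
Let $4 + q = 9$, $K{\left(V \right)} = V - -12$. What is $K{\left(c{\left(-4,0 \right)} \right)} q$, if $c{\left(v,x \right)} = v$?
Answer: $40$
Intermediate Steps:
$K{\left(V \right)} = 12 + V$ ($K{\left(V \right)} = V + 12 = 12 + V$)
$q = 5$ ($q = -4 + 9 = 5$)
$K{\left(c{\left(-4,0 \right)} \right)} q = \left(12 - 4\right) 5 = 8 \cdot 5 = 40$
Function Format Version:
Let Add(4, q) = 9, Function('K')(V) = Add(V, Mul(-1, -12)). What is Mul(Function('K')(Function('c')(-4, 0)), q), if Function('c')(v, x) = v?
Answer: 40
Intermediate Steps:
Function('K')(V) = Add(12, V) (Function('K')(V) = Add(V, 12) = Add(12, V))
q = 5 (q = Add(-4, 9) = 5)
Mul(Function('K')(Function('c')(-4, 0)), q) = Mul(Add(12, -4), 5) = Mul(8, 5) = 40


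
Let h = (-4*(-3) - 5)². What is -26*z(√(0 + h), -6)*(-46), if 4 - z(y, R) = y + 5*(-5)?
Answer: 26312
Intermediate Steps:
h = 49 (h = (12 - 5)² = 7² = 49)
z(y, R) = 29 - y (z(y, R) = 4 - (y + 5*(-5)) = 4 - (y - 25) = 4 - (-25 + y) = 4 + (25 - y) = 29 - y)
-26*z(√(0 + h), -6)*(-46) = -26*(29 - √(0 + 49))*(-46) = -26*(29 - √49)*(-46) = -26*(29 - 1*7)*(-46) = -26*(29 - 7)*(-46) = -26*22*(-46) = -572*(-46) = 26312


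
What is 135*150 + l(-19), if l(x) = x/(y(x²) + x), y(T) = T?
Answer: 364499/18 ≈ 20250.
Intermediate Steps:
l(x) = x/(x + x²) (l(x) = x/(x² + x) = x/(x + x²))
135*150 + l(-19) = 135*150 + 1/(1 - 19) = 20250 + 1/(-18) = 20250 - 1/18 = 364499/18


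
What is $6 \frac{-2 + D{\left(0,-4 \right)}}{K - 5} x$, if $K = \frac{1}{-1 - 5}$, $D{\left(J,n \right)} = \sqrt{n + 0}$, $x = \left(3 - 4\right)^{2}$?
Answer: $\frac{72}{31} - \frac{72 i}{31} \approx 2.3226 - 2.3226 i$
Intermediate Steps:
$x = 1$ ($x = \left(-1\right)^{2} = 1$)
$D{\left(J,n \right)} = \sqrt{n}$
$K = - \frac{1}{6}$ ($K = \frac{1}{-6} = - \frac{1}{6} \approx -0.16667$)
$6 \frac{-2 + D{\left(0,-4 \right)}}{K - 5} x = 6 \frac{-2 + \sqrt{-4}}{- \frac{1}{6} - 5} \cdot 1 = 6 \frac{-2 + 2 i}{- \frac{31}{6}} \cdot 1 = 6 \left(-2 + 2 i\right) \left(- \frac{6}{31}\right) 1 = 6 \left(\frac{12}{31} - \frac{12 i}{31}\right) 1 = \left(\frac{72}{31} - \frac{72 i}{31}\right) 1 = \frac{72}{31} - \frac{72 i}{31}$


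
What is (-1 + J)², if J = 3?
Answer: 4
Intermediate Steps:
(-1 + J)² = (-1 + 3)² = 2² = 4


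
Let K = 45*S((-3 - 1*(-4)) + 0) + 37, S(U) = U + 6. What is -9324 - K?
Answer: -9676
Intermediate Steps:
S(U) = 6 + U
K = 352 (K = 45*(6 + ((-3 - 1*(-4)) + 0)) + 37 = 45*(6 + ((-3 + 4) + 0)) + 37 = 45*(6 + (1 + 0)) + 37 = 45*(6 + 1) + 37 = 45*7 + 37 = 315 + 37 = 352)
-9324 - K = -9324 - 1*352 = -9324 - 352 = -9676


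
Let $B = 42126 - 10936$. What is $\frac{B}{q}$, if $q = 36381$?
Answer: $\frac{31190}{36381} \approx 0.85732$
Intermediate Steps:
$B = 31190$ ($B = 42126 - 10936 = 31190$)
$\frac{B}{q} = \frac{31190}{36381}$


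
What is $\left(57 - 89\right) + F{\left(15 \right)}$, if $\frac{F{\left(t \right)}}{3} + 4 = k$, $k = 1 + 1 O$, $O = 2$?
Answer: $-35$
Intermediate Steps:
$k = 3$ ($k = 1 + 1 \cdot 2 = 1 + 2 = 3$)
$F{\left(t \right)} = -3$ ($F{\left(t \right)} = -12 + 3 \cdot 3 = -12 + 9 = -3$)
$\left(57 - 89\right) + F{\left(15 \right)} = \left(57 - 89\right) - 3 = -32 - 3 = -35$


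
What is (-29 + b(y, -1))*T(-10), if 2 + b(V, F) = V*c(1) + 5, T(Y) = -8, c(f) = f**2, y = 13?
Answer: 104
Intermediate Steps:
b(V, F) = 3 + V (b(V, F) = -2 + (V*1**2 + 5) = -2 + (V*1 + 5) = -2 + (V + 5) = -2 + (5 + V) = 3 + V)
(-29 + b(y, -1))*T(-10) = (-29 + (3 + 13))*(-8) = (-29 + 16)*(-8) = -13*(-8) = 104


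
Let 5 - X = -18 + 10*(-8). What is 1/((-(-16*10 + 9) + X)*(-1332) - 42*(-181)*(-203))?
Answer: -1/1881534 ≈ -5.3148e-7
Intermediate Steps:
X = 103 (X = 5 - (-18 + 10*(-8)) = 5 - (-18 - 80) = 5 - 1*(-98) = 5 + 98 = 103)
1/((-(-16*10 + 9) + X)*(-1332) - 42*(-181)*(-203)) = 1/((-(-16*10 + 9) + 103)*(-1332) - 42*(-181)*(-203)) = 1/((-(-160 + 9) + 103)*(-1332) + 7602*(-203)) = 1/((-1*(-151) + 103)*(-1332) - 1543206) = 1/((151 + 103)*(-1332) - 1543206) = 1/(254*(-1332) - 1543206) = 1/(-338328 - 1543206) = 1/(-1881534) = -1/1881534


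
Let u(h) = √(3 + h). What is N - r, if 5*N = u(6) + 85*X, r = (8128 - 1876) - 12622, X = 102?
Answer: 40523/5 ≈ 8104.6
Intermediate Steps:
r = -6370 (r = 6252 - 12622 = -6370)
N = 8673/5 (N = (√(3 + 6) + 85*102)/5 = (√9 + 8670)/5 = (3 + 8670)/5 = (⅕)*8673 = 8673/5 ≈ 1734.6)
N - r = 8673/5 - 1*(-6370) = 8673/5 + 6370 = 40523/5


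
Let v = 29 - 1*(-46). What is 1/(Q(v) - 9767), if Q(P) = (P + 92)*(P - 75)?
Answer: -1/9767 ≈ -0.00010239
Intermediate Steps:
v = 75 (v = 29 + 46 = 75)
Q(P) = (-75 + P)*(92 + P) (Q(P) = (92 + P)*(-75 + P) = (-75 + P)*(92 + P))
1/(Q(v) - 9767) = 1/((-6900 + 75**2 + 17*75) - 9767) = 1/((-6900 + 5625 + 1275) - 9767) = 1/(0 - 9767) = 1/(-9767) = -1/9767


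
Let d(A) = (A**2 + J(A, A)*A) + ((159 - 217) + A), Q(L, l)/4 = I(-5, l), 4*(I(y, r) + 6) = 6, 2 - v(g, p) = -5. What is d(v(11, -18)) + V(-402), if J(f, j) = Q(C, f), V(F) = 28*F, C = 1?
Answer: -11384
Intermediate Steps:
v(g, p) = 7 (v(g, p) = 2 - 1*(-5) = 2 + 5 = 7)
I(y, r) = -9/2 (I(y, r) = -6 + (1/4)*6 = -6 + 3/2 = -9/2)
Q(L, l) = -18 (Q(L, l) = 4*(-9/2) = -18)
J(f, j) = -18
d(A) = -58 + A**2 - 17*A (d(A) = (A**2 - 18*A) + ((159 - 217) + A) = (A**2 - 18*A) + (-58 + A) = -58 + A**2 - 17*A)
d(v(11, -18)) + V(-402) = (-58 + 7**2 - 17*7) + 28*(-402) = (-58 + 49 - 119) - 11256 = -128 - 11256 = -11384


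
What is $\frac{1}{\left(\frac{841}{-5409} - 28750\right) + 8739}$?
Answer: $- \frac{5409}{108240340} \approx -4.9972 \cdot 10^{-5}$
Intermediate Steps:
$\frac{1}{\left(\frac{841}{-5409} - 28750\right) + 8739} = \frac{1}{\left(841 \left(- \frac{1}{5409}\right) - 28750\right) + 8739} = \frac{1}{\left(- \frac{841}{5409} - 28750\right) + 8739} = \frac{1}{- \frac{155509591}{5409} + 8739} = \frac{1}{- \frac{108240340}{5409}} = - \frac{5409}{108240340}$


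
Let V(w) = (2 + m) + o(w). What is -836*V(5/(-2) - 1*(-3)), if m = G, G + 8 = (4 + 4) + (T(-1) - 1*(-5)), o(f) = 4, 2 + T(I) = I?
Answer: -6688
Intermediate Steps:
T(I) = -2 + I
G = 2 (G = -8 + ((4 + 4) + ((-2 - 1) - 1*(-5))) = -8 + (8 + (-3 + 5)) = -8 + (8 + 2) = -8 + 10 = 2)
m = 2
V(w) = 8 (V(w) = (2 + 2) + 4 = 4 + 4 = 8)
-836*V(5/(-2) - 1*(-3)) = -836*8 = -6688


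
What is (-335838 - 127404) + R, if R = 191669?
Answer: -271573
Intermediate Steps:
(-335838 - 127404) + R = (-335838 - 127404) + 191669 = -463242 + 191669 = -271573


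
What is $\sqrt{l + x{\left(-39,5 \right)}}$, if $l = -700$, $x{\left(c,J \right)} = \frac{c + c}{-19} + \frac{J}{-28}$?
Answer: $\frac{i \sqrt{49251363}}{266} \approx 26.383 i$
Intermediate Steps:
$x{\left(c,J \right)} = - \frac{2 c}{19} - \frac{J}{28}$ ($x{\left(c,J \right)} = 2 c \left(- \frac{1}{19}\right) + J \left(- \frac{1}{28}\right) = - \frac{2 c}{19} - \frac{J}{28}$)
$\sqrt{l + x{\left(-39,5 \right)}} = \sqrt{-700 - - \frac{2089}{532}} = \sqrt{-700 + \left(\frac{78}{19} - \frac{5}{28}\right)} = \sqrt{-700 + \frac{2089}{532}} = \sqrt{- \frac{370311}{532}} = \frac{i \sqrt{49251363}}{266}$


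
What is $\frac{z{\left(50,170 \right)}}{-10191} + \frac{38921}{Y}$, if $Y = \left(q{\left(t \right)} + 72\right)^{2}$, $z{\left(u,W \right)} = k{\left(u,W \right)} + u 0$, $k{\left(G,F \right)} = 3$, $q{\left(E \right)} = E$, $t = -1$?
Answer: $\frac{132209596}{17124277} \approx 7.7206$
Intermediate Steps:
$z{\left(u,W \right)} = 3$ ($z{\left(u,W \right)} = 3 + u 0 = 3 + 0 = 3$)
$Y = 5041$ ($Y = \left(-1 + 72\right)^{2} = 71^{2} = 5041$)
$\frac{z{\left(50,170 \right)}}{-10191} + \frac{38921}{Y} = \frac{3}{-10191} + \frac{38921}{5041} = 3 \left(- \frac{1}{10191}\right) + 38921 \cdot \frac{1}{5041} = - \frac{1}{3397} + \frac{38921}{5041} = \frac{132209596}{17124277}$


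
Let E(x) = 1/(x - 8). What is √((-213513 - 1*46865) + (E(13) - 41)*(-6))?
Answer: I*√6503330/5 ≈ 510.03*I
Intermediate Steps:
E(x) = 1/(-8 + x)
√((-213513 - 1*46865) + (E(13) - 41)*(-6)) = √((-213513 - 1*46865) + (1/(-8 + 13) - 41)*(-6)) = √((-213513 - 46865) + (1/5 - 41)*(-6)) = √(-260378 + (⅕ - 41)*(-6)) = √(-260378 - 204/5*(-6)) = √(-260378 + 1224/5) = √(-1300666/5) = I*√6503330/5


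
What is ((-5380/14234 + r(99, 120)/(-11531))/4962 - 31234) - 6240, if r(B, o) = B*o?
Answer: -7629933590958413/203606061087 ≈ -37474.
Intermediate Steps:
((-5380/14234 + r(99, 120)/(-11531))/4962 - 31234) - 6240 = ((-5380/14234 + (99*120)/(-11531))/4962 - 31234) - 6240 = ((-5380*1/14234 + 11880*(-1/11531))*(1/4962) - 31234) - 6240 = ((-2690/7117 - 11880/11531)*(1/4962) - 31234) - 6240 = (-115568350/82066127*1/4962 - 31234) - 6240 = (-57784175/203606061087 - 31234) - 6240 = -6359431769775533/203606061087 - 6240 = -7629933590958413/203606061087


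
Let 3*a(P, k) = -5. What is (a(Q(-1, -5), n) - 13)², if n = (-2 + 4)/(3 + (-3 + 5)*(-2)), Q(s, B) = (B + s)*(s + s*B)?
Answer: 1936/9 ≈ 215.11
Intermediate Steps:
Q(s, B) = (B + s)*(s + B*s)
n = -2 (n = 2/(3 + 2*(-2)) = 2/(3 - 4) = 2/(-1) = 2*(-1) = -2)
a(P, k) = -5/3 (a(P, k) = (⅓)*(-5) = -5/3)
(a(Q(-1, -5), n) - 13)² = (-5/3 - 13)² = (-44/3)² = 1936/9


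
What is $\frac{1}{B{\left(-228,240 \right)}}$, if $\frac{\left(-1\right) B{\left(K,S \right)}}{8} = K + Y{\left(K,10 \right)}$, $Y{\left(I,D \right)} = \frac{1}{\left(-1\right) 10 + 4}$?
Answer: $\frac{3}{5476} \approx 0.00054784$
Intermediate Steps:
$Y{\left(I,D \right)} = - \frac{1}{6}$ ($Y{\left(I,D \right)} = \frac{1}{-10 + 4} = \frac{1}{-6} = - \frac{1}{6}$)
$B{\left(K,S \right)} = \frac{4}{3} - 8 K$ ($B{\left(K,S \right)} = - 8 \left(K - \frac{1}{6}\right) = - 8 \left(- \frac{1}{6} + K\right) = \frac{4}{3} - 8 K$)
$\frac{1}{B{\left(-228,240 \right)}} = \frac{1}{\frac{4}{3} - -1824} = \frac{1}{\frac{4}{3} + 1824} = \frac{1}{\frac{5476}{3}} = \frac{3}{5476}$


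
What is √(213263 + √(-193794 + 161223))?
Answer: √(213263 + 3*I*√3619) ≈ 461.8 + 0.195*I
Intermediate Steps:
√(213263 + √(-193794 + 161223)) = √(213263 + √(-32571)) = √(213263 + 3*I*√3619)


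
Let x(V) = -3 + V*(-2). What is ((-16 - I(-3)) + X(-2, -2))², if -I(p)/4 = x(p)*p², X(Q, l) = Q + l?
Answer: 7744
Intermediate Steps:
x(V) = -3 - 2*V
I(p) = -4*p²*(-3 - 2*p) (I(p) = -4*(-3 - 2*p)*p² = -4*p²*(-3 - 2*p))
((-16 - I(-3)) + X(-2, -2))² = ((-16 - (-3)²*(12 + 8*(-3))) + (-2 - 2))² = ((-16 - 9*(12 - 24)) - 4)² = ((-16 - 9*(-12)) - 4)² = ((-16 - 1*(-108)) - 4)² = ((-16 + 108) - 4)² = (92 - 4)² = 88² = 7744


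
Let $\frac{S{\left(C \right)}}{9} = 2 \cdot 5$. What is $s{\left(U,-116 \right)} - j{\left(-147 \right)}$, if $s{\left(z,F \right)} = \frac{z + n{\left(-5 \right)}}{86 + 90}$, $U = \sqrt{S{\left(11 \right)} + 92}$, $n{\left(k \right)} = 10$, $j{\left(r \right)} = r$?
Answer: $\frac{12941}{88} + \frac{\sqrt{182}}{176} \approx 147.13$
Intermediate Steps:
$S{\left(C \right)} = 90$ ($S{\left(C \right)} = 9 \cdot 2 \cdot 5 = 9 \cdot 10 = 90$)
$U = \sqrt{182}$ ($U = \sqrt{90 + 92} = \sqrt{182} \approx 13.491$)
$s{\left(z,F \right)} = \frac{5}{88} + \frac{z}{176}$ ($s{\left(z,F \right)} = \frac{z + 10}{86 + 90} = \frac{10 + z}{176} = \left(10 + z\right) \frac{1}{176} = \frac{5}{88} + \frac{z}{176}$)
$s{\left(U,-116 \right)} - j{\left(-147 \right)} = \left(\frac{5}{88} + \frac{\sqrt{182}}{176}\right) - -147 = \left(\frac{5}{88} + \frac{\sqrt{182}}{176}\right) + 147 = \frac{12941}{88} + \frac{\sqrt{182}}{176}$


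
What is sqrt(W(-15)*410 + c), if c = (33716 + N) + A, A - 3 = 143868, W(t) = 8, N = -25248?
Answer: 3*sqrt(17291) ≈ 394.49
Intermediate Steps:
A = 143871 (A = 3 + 143868 = 143871)
c = 152339 (c = (33716 - 25248) + 143871 = 8468 + 143871 = 152339)
sqrt(W(-15)*410 + c) = sqrt(8*410 + 152339) = sqrt(3280 + 152339) = sqrt(155619) = 3*sqrt(17291)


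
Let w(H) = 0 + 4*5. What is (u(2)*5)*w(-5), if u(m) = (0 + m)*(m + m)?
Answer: 800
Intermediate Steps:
w(H) = 20 (w(H) = 0 + 20 = 20)
u(m) = 2*m² (u(m) = m*(2*m) = 2*m²)
(u(2)*5)*w(-5) = ((2*2²)*5)*20 = ((2*4)*5)*20 = (8*5)*20 = 40*20 = 800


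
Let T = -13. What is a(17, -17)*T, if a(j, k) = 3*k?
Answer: 663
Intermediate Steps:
a(17, -17)*T = (3*(-17))*(-13) = -51*(-13) = 663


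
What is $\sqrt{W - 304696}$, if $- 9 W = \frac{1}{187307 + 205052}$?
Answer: $\frac{i \sqrt{422159435378502943}}{1177077} \approx 551.99 i$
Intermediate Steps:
$W = - \frac{1}{3531231}$ ($W = - \frac{1}{9 \left(187307 + 205052\right)} = - \frac{1}{9 \cdot 392359} = \left(- \frac{1}{9}\right) \frac{1}{392359} = - \frac{1}{3531231} \approx -2.8319 \cdot 10^{-7}$)
$\sqrt{W - 304696} = \sqrt{- \frac{1}{3531231} - 304696} = \sqrt{- \frac{1075951960777}{3531231}} = \frac{i \sqrt{422159435378502943}}{1177077}$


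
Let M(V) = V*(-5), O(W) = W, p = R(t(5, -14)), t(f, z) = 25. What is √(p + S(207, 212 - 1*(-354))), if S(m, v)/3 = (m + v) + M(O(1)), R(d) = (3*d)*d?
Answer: √4179 ≈ 64.645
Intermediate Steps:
R(d) = 3*d²
p = 1875 (p = 3*25² = 3*625 = 1875)
M(V) = -5*V
S(m, v) = -15 + 3*m + 3*v (S(m, v) = 3*((m + v) - 5*1) = 3*((m + v) - 5) = 3*(-5 + m + v) = -15 + 3*m + 3*v)
√(p + S(207, 212 - 1*(-354))) = √(1875 + (-15 + 3*207 + 3*(212 - 1*(-354)))) = √(1875 + (-15 + 621 + 3*(212 + 354))) = √(1875 + (-15 + 621 + 3*566)) = √(1875 + (-15 + 621 + 1698)) = √(1875 + 2304) = √4179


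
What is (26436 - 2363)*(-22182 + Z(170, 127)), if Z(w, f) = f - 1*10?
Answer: -531170745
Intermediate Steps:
Z(w, f) = -10 + f (Z(w, f) = f - 10 = -10 + f)
(26436 - 2363)*(-22182 + Z(170, 127)) = (26436 - 2363)*(-22182 + (-10 + 127)) = 24073*(-22182 + 117) = 24073*(-22065) = -531170745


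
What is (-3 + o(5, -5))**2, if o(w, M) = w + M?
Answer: 9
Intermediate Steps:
o(w, M) = M + w
(-3 + o(5, -5))**2 = (-3 + (-5 + 5))**2 = (-3 + 0)**2 = (-3)**2 = 9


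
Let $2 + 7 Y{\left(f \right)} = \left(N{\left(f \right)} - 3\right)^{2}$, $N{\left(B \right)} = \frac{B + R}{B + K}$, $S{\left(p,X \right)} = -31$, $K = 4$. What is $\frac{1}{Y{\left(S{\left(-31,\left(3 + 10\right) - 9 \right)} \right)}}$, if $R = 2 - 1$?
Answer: $\frac{567}{127} \approx 4.4646$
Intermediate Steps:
$R = 1$
$N{\left(B \right)} = \frac{1 + B}{4 + B}$ ($N{\left(B \right)} = \frac{B + 1}{B + 4} = \frac{1 + B}{4 + B}$)
$Y{\left(f \right)} = - \frac{2}{7} + \frac{\left(-3 + \frac{1 + f}{4 + f}\right)^{2}}{7}$ ($Y{\left(f \right)} = - \frac{2}{7} + \frac{\left(\frac{1 + f}{4 + f} - 3\right)^{2}}{7} = - \frac{2}{7} + \frac{\left(-3 + \frac{1 + f}{4 + f}\right)^{2}}{7}$)
$\frac{1}{Y{\left(S{\left(-31,\left(3 + 10\right) - 9 \right)} \right)}} = \frac{1}{\frac{1}{7} \frac{1}{16 + \left(-31\right)^{2} + 8 \left(-31\right)} \left(89 + 2 \left(-31\right)^{2} + 28 \left(-31\right)\right)} = \frac{1}{\frac{1}{7} \frac{1}{16 + 961 - 248} \left(89 + 2 \cdot 961 - 868\right)} = \frac{1}{\frac{1}{7} \cdot \frac{1}{729} \left(89 + 1922 - 868\right)} = \frac{1}{\frac{1}{7} \cdot \frac{1}{729} \cdot 1143} = \frac{1}{\frac{127}{567}} = \frac{567}{127}$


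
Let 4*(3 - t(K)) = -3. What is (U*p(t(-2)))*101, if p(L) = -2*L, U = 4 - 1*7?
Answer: 4545/2 ≈ 2272.5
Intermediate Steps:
t(K) = 15/4 (t(K) = 3 - ¼*(-3) = 3 + ¾ = 15/4)
U = -3 (U = 4 - 7 = -3)
(U*p(t(-2)))*101 = -(-6)*15/4*101 = -3*(-15/2)*101 = (45/2)*101 = 4545/2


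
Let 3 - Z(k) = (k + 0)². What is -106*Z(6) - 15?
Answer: 3483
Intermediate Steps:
Z(k) = 3 - k² (Z(k) = 3 - (k + 0)² = 3 - k²)
-106*Z(6) - 15 = -106*(3 - 1*6²) - 15 = -106*(3 - 1*36) - 15 = -106*(3 - 36) - 15 = -106*(-33) - 15 = 3498 - 15 = 3483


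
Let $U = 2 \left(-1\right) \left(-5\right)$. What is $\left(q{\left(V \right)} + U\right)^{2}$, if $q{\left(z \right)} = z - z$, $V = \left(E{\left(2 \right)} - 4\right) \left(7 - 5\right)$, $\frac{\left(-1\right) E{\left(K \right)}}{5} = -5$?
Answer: $100$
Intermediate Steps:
$E{\left(K \right)} = 25$ ($E{\left(K \right)} = \left(-5\right) \left(-5\right) = 25$)
$U = 10$ ($U = \left(-2\right) \left(-5\right) = 10$)
$V = 42$ ($V = \left(25 - 4\right) \left(7 - 5\right) = 21 \cdot 2 = 42$)
$q{\left(z \right)} = 0$
$\left(q{\left(V \right)} + U\right)^{2} = \left(0 + 10\right)^{2} = 10^{2} = 100$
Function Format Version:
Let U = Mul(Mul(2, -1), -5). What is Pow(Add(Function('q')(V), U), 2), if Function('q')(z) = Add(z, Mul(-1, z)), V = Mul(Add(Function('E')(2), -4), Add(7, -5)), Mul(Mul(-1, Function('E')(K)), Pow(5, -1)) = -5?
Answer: 100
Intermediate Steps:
Function('E')(K) = 25 (Function('E')(K) = Mul(-5, -5) = 25)
U = 10 (U = Mul(-2, -5) = 10)
V = 42 (V = Mul(Add(25, -4), Add(7, -5)) = Mul(21, 2) = 42)
Function('q')(z) = 0
Pow(Add(Function('q')(V), U), 2) = Pow(Add(0, 10), 2) = Pow(10, 2) = 100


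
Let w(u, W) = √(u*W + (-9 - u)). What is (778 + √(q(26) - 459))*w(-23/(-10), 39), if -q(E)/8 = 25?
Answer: 14*√10*(778 + I*√659)/5 ≈ 6888.7 + 227.3*I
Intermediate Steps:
q(E) = -200 (q(E) = -8*25 = -200)
w(u, W) = √(-9 - u + W*u) (w(u, W) = √(W*u + (-9 - u)) = √(-9 - u + W*u))
(778 + √(q(26) - 459))*w(-23/(-10), 39) = (778 + √(-200 - 459))*√(-9 - (-23)/(-10) + 39*(-23/(-10))) = (778 + √(-659))*√(-9 - (-23)*(-1)/10 + 39*(-23*(-⅒))) = (778 + I*√659)*√(-9 - 1*23/10 + 39*(23/10)) = (778 + I*√659)*√(-9 - 23/10 + 897/10) = (778 + I*√659)*√(392/5) = (778 + I*√659)*(14*√10/5) = 14*√10*(778 + I*√659)/5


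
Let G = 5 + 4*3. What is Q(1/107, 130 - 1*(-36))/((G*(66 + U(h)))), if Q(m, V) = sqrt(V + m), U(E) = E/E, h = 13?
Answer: sqrt(1900641)/121873 ≈ 0.011312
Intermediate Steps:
G = 17 (G = 5 + 12 = 17)
U(E) = 1
Q(1/107, 130 - 1*(-36))/((G*(66 + U(h)))) = sqrt((130 - 1*(-36)) + 1/107)/((17*(66 + 1))) = sqrt((130 + 36) + 1/107)/((17*67)) = sqrt(166 + 1/107)/1139 = sqrt(17763/107)*(1/1139) = (sqrt(1900641)/107)*(1/1139) = sqrt(1900641)/121873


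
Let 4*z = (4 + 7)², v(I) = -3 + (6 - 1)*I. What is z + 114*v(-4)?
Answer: -10367/4 ≈ -2591.8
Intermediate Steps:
v(I) = -3 + 5*I
z = 121/4 (z = (4 + 7)²/4 = (¼)*11² = (¼)*121 = 121/4 ≈ 30.250)
z + 114*v(-4) = 121/4 + 114*(-3 + 5*(-4)) = 121/4 + 114*(-3 - 20) = 121/4 + 114*(-23) = 121/4 - 2622 = -10367/4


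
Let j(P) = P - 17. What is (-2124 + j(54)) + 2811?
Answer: 724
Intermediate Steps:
j(P) = -17 + P
(-2124 + j(54)) + 2811 = (-2124 + (-17 + 54)) + 2811 = (-2124 + 37) + 2811 = -2087 + 2811 = 724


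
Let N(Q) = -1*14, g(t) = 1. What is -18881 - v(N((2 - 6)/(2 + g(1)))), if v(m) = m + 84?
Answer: -18951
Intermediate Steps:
N(Q) = -14
v(m) = 84 + m
-18881 - v(N((2 - 6)/(2 + g(1)))) = -18881 - (84 - 14) = -18881 - 1*70 = -18881 - 70 = -18951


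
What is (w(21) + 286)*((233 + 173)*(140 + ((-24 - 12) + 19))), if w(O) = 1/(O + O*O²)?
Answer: 3156382417/221 ≈ 1.4282e+7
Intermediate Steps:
w(O) = 1/(O + O³)
(w(21) + 286)*((233 + 173)*(140 + ((-24 - 12) + 19))) = (1/(21 + 21³) + 286)*((233 + 173)*(140 + ((-24 - 12) + 19))) = (1/(21 + 9261) + 286)*(406*(140 + (-36 + 19))) = (1/9282 + 286)*(406*(140 - 17)) = (1/9282 + 286)*(406*123) = (2654653/9282)*49938 = 3156382417/221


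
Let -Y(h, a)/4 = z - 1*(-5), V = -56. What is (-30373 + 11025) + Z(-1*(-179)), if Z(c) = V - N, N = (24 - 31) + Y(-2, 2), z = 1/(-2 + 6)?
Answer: -19376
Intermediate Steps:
z = ¼ (z = 1/4 = ¼ ≈ 0.25000)
Y(h, a) = -21 (Y(h, a) = -4*(¼ - 1*(-5)) = -4*(¼ + 5) = -4*21/4 = -21)
N = -28 (N = (24 - 31) - 21 = -7 - 21 = -28)
Z(c) = -28 (Z(c) = -56 - 1*(-28) = -56 + 28 = -28)
(-30373 + 11025) + Z(-1*(-179)) = (-30373 + 11025) - 28 = -19348 - 28 = -19376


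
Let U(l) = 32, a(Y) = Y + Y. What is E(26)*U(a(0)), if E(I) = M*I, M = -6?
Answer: -4992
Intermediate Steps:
E(I) = -6*I
a(Y) = 2*Y
E(26)*U(a(0)) = -6*26*32 = -156*32 = -4992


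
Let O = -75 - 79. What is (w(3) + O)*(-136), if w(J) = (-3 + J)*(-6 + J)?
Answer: 20944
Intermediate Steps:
O = -154
w(J) = (-6 + J)*(-3 + J)
(w(3) + O)*(-136) = ((18 + 3**2 - 9*3) - 154)*(-136) = ((18 + 9 - 27) - 154)*(-136) = (0 - 154)*(-136) = -154*(-136) = 20944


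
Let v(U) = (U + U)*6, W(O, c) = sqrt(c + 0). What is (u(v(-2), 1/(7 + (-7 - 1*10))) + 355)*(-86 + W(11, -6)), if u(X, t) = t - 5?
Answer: -150457/5 + 3499*I*sqrt(6)/10 ≈ -30091.0 + 857.08*I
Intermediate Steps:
W(O, c) = sqrt(c)
v(U) = 12*U (v(U) = (2*U)*6 = 12*U)
u(X, t) = -5 + t
(u(v(-2), 1/(7 + (-7 - 1*10))) + 355)*(-86 + W(11, -6)) = ((-5 + 1/(7 + (-7 - 1*10))) + 355)*(-86 + sqrt(-6)) = ((-5 + 1/(7 + (-7 - 10))) + 355)*(-86 + I*sqrt(6)) = ((-5 + 1/(7 - 17)) + 355)*(-86 + I*sqrt(6)) = ((-5 + 1/(-10)) + 355)*(-86 + I*sqrt(6)) = ((-5 - 1/10) + 355)*(-86 + I*sqrt(6)) = (-51/10 + 355)*(-86 + I*sqrt(6)) = 3499*(-86 + I*sqrt(6))/10 = -150457/5 + 3499*I*sqrt(6)/10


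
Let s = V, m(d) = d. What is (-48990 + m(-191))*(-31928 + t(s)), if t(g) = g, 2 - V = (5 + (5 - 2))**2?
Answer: 1573300190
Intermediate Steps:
V = -62 (V = 2 - (5 + (5 - 2))**2 = 2 - (5 + 3)**2 = 2 - 1*8**2 = 2 - 1*64 = 2 - 64 = -62)
s = -62
(-48990 + m(-191))*(-31928 + t(s)) = (-48990 - 191)*(-31928 - 62) = -49181*(-31990) = 1573300190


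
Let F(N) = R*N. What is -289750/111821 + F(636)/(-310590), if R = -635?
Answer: -1494447448/1157682813 ≈ -1.2909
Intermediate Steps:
F(N) = -635*N
-289750/111821 + F(636)/(-310590) = -289750/111821 - 635*636/(-310590) = -289750*1/111821 - 403860*(-1/310590) = -289750/111821 + 13462/10353 = -1494447448/1157682813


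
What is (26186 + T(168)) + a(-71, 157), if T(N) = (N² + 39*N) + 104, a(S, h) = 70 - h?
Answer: 60979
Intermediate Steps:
T(N) = 104 + N² + 39*N
(26186 + T(168)) + a(-71, 157) = (26186 + (104 + 168² + 39*168)) + (70 - 1*157) = (26186 + (104 + 28224 + 6552)) + (70 - 157) = (26186 + 34880) - 87 = 61066 - 87 = 60979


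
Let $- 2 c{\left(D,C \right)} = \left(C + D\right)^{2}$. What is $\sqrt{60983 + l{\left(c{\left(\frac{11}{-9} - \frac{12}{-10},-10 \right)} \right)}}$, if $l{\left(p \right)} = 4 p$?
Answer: $\frac{\sqrt{123083773}}{45} \approx 246.54$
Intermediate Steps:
$c{\left(D,C \right)} = - \frac{\left(C + D\right)^{2}}{2}$
$\sqrt{60983 + l{\left(c{\left(\frac{11}{-9} - \frac{12}{-10},-10 \right)} \right)}} = \sqrt{60983 + 4 \left(- \frac{\left(-10 + \left(\frac{11}{-9} - \frac{12}{-10}\right)\right)^{2}}{2}\right)} = \sqrt{60983 + 4 \left(- \frac{\left(-10 + \left(11 \left(- \frac{1}{9}\right) - - \frac{6}{5}\right)\right)^{2}}{2}\right)} = \sqrt{60983 + 4 \left(- \frac{\left(-10 + \left(- \frac{11}{9} + \frac{6}{5}\right)\right)^{2}}{2}\right)} = \sqrt{60983 + 4 \left(- \frac{\left(-10 - \frac{1}{45}\right)^{2}}{2}\right)} = \sqrt{60983 + 4 \left(- \frac{\left(- \frac{451}{45}\right)^{2}}{2}\right)} = \sqrt{60983 + 4 \left(\left(- \frac{1}{2}\right) \frac{203401}{2025}\right)} = \sqrt{60983 + 4 \left(- \frac{203401}{4050}\right)} = \sqrt{60983 - \frac{406802}{2025}} = \sqrt{\frac{123083773}{2025}} = \frac{\sqrt{123083773}}{45}$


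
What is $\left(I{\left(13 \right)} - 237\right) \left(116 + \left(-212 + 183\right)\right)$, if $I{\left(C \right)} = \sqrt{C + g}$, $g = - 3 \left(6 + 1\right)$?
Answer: $-20619 + 174 i \sqrt{2} \approx -20619.0 + 246.07 i$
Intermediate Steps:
$g = -21$ ($g = \left(-3\right) 7 = -21$)
$I{\left(C \right)} = \sqrt{-21 + C}$ ($I{\left(C \right)} = \sqrt{C - 21} = \sqrt{-21 + C}$)
$\left(I{\left(13 \right)} - 237\right) \left(116 + \left(-212 + 183\right)\right) = \left(\sqrt{-21 + 13} - 237\right) \left(116 + \left(-212 + 183\right)\right) = \left(\sqrt{-8} - 237\right) \left(116 - 29\right) = \left(2 i \sqrt{2} - 237\right) 87 = \left(-237 + 2 i \sqrt{2}\right) 87 = -20619 + 174 i \sqrt{2}$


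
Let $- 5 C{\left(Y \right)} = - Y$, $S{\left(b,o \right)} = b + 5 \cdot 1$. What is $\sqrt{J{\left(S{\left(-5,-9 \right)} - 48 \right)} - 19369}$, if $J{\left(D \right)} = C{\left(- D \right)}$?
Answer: $\frac{i \sqrt{483985}}{5} \approx 139.14 i$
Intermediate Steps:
$S{\left(b,o \right)} = 5 + b$ ($S{\left(b,o \right)} = b + 5 = 5 + b$)
$C{\left(Y \right)} = \frac{Y}{5}$ ($C{\left(Y \right)} = - \frac{\left(-1\right) Y}{5} = \frac{Y}{5}$)
$J{\left(D \right)} = - \frac{D}{5}$ ($J{\left(D \right)} = \frac{\left(-1\right) D}{5} = - \frac{D}{5}$)
$\sqrt{J{\left(S{\left(-5,-9 \right)} - 48 \right)} - 19369} = \sqrt{- \frac{\left(5 - 5\right) - 48}{5} - 19369} = \sqrt{- \frac{0 - 48}{5} - 19369} = \sqrt{\left(- \frac{1}{5}\right) \left(-48\right) - 19369} = \sqrt{\frac{48}{5} - 19369} = \sqrt{- \frac{96797}{5}} = \frac{i \sqrt{483985}}{5}$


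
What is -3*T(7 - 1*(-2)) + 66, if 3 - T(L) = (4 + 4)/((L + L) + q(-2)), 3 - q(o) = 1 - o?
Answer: 175/3 ≈ 58.333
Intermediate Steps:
q(o) = 2 + o (q(o) = 3 - (1 - o) = 3 + (-1 + o) = 2 + o)
T(L) = 3 - 4/L (T(L) = 3 - (4 + 4)/((L + L) + (2 - 2)) = 3 - 8/(2*L + 0) = 3 - 8/(2*L) = 3 - 8*1/(2*L) = 3 - 4/L)
-3*T(7 - 1*(-2)) + 66 = -3*(3 - 4/(7 - 1*(-2))) + 66 = -3*(3 - 4/(7 + 2)) + 66 = -3*(3 - 4/9) + 66 = -3*23/9 + 66 = -23/3 + 66 = 175/3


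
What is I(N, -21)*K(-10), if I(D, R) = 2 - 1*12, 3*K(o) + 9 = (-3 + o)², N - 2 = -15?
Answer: -1600/3 ≈ -533.33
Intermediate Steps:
N = -13 (N = 2 - 15 = -13)
K(o) = -3 + (-3 + o)²/3
I(D, R) = -10 (I(D, R) = 2 - 12 = -10)
I(N, -21)*K(-10) = -10*(-10)*(-6 - 10)/3 = -10*(-10)*(-16)/3 = -10*160/3 = -1600/3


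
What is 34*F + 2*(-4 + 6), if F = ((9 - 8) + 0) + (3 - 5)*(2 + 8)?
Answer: -642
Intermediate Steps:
F = -19 (F = (1 + 0) - 2*10 = 1 - 20 = -19)
34*F + 2*(-4 + 6) = 34*(-19) + 2*(-4 + 6) = -646 + 2*2 = -646 + 4 = -642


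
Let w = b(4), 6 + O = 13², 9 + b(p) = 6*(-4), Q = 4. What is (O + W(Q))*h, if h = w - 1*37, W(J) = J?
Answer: -11690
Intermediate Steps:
b(p) = -33 (b(p) = -9 + 6*(-4) = -9 - 24 = -33)
O = 163 (O = -6 + 13² = -6 + 169 = 163)
w = -33
h = -70 (h = -33 - 1*37 = -33 - 37 = -70)
(O + W(Q))*h = (163 + 4)*(-70) = 167*(-70) = -11690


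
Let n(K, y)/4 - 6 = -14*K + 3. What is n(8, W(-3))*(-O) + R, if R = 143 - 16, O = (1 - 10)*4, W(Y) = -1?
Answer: -14705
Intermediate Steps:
O = -36 (O = -9*4 = -36)
n(K, y) = 36 - 56*K (n(K, y) = 24 + 4*(-14*K + 3) = 24 + 4*(3 - 14*K) = 24 + (12 - 56*K) = 36 - 56*K)
R = 127
n(8, W(-3))*(-O) + R = (36 - 56*8)*(-1*(-36)) + 127 = (36 - 448)*36 + 127 = -412*36 + 127 = -14832 + 127 = -14705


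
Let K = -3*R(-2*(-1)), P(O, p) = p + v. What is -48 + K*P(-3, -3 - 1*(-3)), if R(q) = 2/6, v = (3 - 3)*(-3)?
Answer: -48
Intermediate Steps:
v = 0 (v = 0*(-3) = 0)
R(q) = ⅓ (R(q) = 2*(⅙) = ⅓)
P(O, p) = p (P(O, p) = p + 0 = p)
K = -1 (K = -3*⅓ = -1)
-48 + K*P(-3, -3 - 1*(-3)) = -48 - (-3 - 1*(-3)) = -48 - (-3 + 3) = -48 - 1*0 = -48 + 0 = -48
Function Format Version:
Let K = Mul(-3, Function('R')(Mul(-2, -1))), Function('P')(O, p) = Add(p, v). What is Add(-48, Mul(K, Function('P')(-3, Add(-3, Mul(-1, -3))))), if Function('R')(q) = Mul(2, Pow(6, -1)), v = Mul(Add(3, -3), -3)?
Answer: -48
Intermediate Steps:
v = 0 (v = Mul(0, -3) = 0)
Function('R')(q) = Rational(1, 3) (Function('R')(q) = Mul(2, Rational(1, 6)) = Rational(1, 3))
Function('P')(O, p) = p (Function('P')(O, p) = Add(p, 0) = p)
K = -1 (K = Mul(-3, Rational(1, 3)) = -1)
Add(-48, Mul(K, Function('P')(-3, Add(-3, Mul(-1, -3))))) = Add(-48, Mul(-1, Add(-3, Mul(-1, -3)))) = Add(-48, Mul(-1, Add(-3, 3))) = Add(-48, Mul(-1, 0)) = Add(-48, 0) = -48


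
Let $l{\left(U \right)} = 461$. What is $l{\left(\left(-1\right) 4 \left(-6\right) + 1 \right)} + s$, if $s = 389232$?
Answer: $389693$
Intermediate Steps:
$l{\left(\left(-1\right) 4 \left(-6\right) + 1 \right)} + s = 461 + 389232 = 389693$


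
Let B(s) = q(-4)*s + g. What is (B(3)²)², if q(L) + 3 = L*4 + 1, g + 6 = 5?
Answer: 9150625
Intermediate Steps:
g = -1 (g = -6 + 5 = -1)
q(L) = -2 + 4*L (q(L) = -3 + (L*4 + 1) = -3 + (4*L + 1) = -3 + (1 + 4*L) = -2 + 4*L)
B(s) = -1 - 18*s (B(s) = (-2 + 4*(-4))*s - 1 = (-2 - 16)*s - 1 = -18*s - 1 = -1 - 18*s)
(B(3)²)² = ((-1 - 18*3)²)² = ((-1 - 54)²)² = ((-55)²)² = 3025² = 9150625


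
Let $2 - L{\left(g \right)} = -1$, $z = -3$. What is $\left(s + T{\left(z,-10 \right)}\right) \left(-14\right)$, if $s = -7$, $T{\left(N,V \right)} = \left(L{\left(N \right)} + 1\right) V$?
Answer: $658$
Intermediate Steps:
$L{\left(g \right)} = 3$ ($L{\left(g \right)} = 2 - -1 = 2 + 1 = 3$)
$T{\left(N,V \right)} = 4 V$ ($T{\left(N,V \right)} = \left(3 + 1\right) V = 4 V$)
$\left(s + T{\left(z,-10 \right)}\right) \left(-14\right) = \left(-7 + 4 \left(-10\right)\right) \left(-14\right) = \left(-7 - 40\right) \left(-14\right) = \left(-47\right) \left(-14\right) = 658$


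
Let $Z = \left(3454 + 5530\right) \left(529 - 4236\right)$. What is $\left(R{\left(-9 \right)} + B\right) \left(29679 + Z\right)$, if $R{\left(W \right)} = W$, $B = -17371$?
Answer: $578302276420$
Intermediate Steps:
$Z = -33303688$ ($Z = 8984 \left(-3707\right) = -33303688$)
$\left(R{\left(-9 \right)} + B\right) \left(29679 + Z\right) = \left(-9 - 17371\right) \left(29679 - 33303688\right) = \left(-17380\right) \left(-33274009\right) = 578302276420$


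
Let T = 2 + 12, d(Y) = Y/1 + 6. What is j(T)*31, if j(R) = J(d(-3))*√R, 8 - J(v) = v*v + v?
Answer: -124*√14 ≈ -463.97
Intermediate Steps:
d(Y) = 6 + Y (d(Y) = 1*Y + 6 = Y + 6 = 6 + Y)
J(v) = 8 - v - v² (J(v) = 8 - (v*v + v) = 8 - (v² + v) = 8 - (v + v²) = 8 + (-v - v²) = 8 - v - v²)
T = 14
j(R) = -4*√R (j(R) = (8 - (6 - 3) - (6 - 3)²)*√R = (8 - 1*3 - 1*3²)*√R = (8 - 3 - 1*9)*√R = (8 - 3 - 9)*√R = -4*√R)
j(T)*31 = -4*√14*31 = -124*√14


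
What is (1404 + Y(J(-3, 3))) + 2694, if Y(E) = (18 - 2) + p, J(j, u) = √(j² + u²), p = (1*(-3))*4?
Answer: 4102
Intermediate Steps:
p = -12 (p = -3*4 = -12)
Y(E) = 4 (Y(E) = (18 - 2) - 12 = 16 - 12 = 4)
(1404 + Y(J(-3, 3))) + 2694 = (1404 + 4) + 2694 = 1408 + 2694 = 4102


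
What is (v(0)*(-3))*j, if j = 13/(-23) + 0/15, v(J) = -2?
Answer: -78/23 ≈ -3.3913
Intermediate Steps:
j = -13/23 (j = 13*(-1/23) + 0*(1/15) = -13/23 + 0 = -13/23 ≈ -0.56522)
(v(0)*(-3))*j = -2*(-3)*(-13/23) = 6*(-13/23) = -78/23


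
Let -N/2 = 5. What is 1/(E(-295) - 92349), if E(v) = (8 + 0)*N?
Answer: -1/92429 ≈ -1.0819e-5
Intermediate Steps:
N = -10 (N = -2*5 = -10)
E(v) = -80 (E(v) = (8 + 0)*(-10) = 8*(-10) = -80)
1/(E(-295) - 92349) = 1/(-80 - 92349) = 1/(-92429) = -1/92429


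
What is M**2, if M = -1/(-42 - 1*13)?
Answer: 1/3025 ≈ 0.00033058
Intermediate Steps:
M = 1/55 (M = -1/(-42 - 13) = -1/(-55) = -1*(-1/55) = 1/55 ≈ 0.018182)
M**2 = (1/55)**2 = 1/3025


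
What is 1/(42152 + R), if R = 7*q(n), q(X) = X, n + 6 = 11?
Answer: 1/42187 ≈ 2.3704e-5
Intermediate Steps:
n = 5 (n = -6 + 11 = 5)
R = 35 (R = 7*5 = 35)
1/(42152 + R) = 1/(42152 + 35) = 1/42187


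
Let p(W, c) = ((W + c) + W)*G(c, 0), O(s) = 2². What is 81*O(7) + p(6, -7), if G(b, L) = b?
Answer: 289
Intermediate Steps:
O(s) = 4
p(W, c) = c*(c + 2*W) (p(W, c) = ((W + c) + W)*c = (c + 2*W)*c = c*(c + 2*W))
81*O(7) + p(6, -7) = 81*4 - 7*(-7 + 2*6) = 324 - 7*(-7 + 12) = 324 - 7*5 = 324 - 35 = 289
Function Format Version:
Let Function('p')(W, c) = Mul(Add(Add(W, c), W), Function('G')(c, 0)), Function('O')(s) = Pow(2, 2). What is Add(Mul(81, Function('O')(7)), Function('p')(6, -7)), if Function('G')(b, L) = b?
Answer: 289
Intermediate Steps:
Function('O')(s) = 4
Function('p')(W, c) = Mul(c, Add(c, Mul(2, W))) (Function('p')(W, c) = Mul(Add(Add(W, c), W), c) = Mul(Add(c, Mul(2, W)), c) = Mul(c, Add(c, Mul(2, W))))
Add(Mul(81, Function('O')(7)), Function('p')(6, -7)) = Add(Mul(81, 4), Mul(-7, Add(-7, Mul(2, 6)))) = Add(324, Mul(-7, Add(-7, 12))) = Add(324, Mul(-7, 5)) = Add(324, -35) = 289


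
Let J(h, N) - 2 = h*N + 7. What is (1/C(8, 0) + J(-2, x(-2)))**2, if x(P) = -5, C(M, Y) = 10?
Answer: 36481/100 ≈ 364.81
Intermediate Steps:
J(h, N) = 9 + N*h (J(h, N) = 2 + (h*N + 7) = 2 + (N*h + 7) = 2 + (7 + N*h) = 9 + N*h)
(1/C(8, 0) + J(-2, x(-2)))**2 = (1/10 + (9 - 5*(-2)))**2 = (1/10 + (9 + 10))**2 = (1/10 + 19)**2 = (191/10)**2 = 36481/100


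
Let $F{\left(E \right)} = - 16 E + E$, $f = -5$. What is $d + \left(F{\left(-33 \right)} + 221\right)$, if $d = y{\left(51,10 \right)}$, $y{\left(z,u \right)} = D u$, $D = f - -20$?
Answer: $866$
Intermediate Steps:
$F{\left(E \right)} = - 15 E$
$D = 15$ ($D = -5 - -20 = -5 + 20 = 15$)
$y{\left(z,u \right)} = 15 u$
$d = 150$ ($d = 15 \cdot 10 = 150$)
$d + \left(F{\left(-33 \right)} + 221\right) = 150 + \left(\left(-15\right) \left(-33\right) + 221\right) = 150 + \left(495 + 221\right) = 150 + 716 = 866$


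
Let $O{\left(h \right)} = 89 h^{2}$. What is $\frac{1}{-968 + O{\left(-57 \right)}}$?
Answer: $\frac{1}{288193} \approx 3.4699 \cdot 10^{-6}$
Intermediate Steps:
$\frac{1}{-968 + O{\left(-57 \right)}} = \frac{1}{-968 + 89 \left(-57\right)^{2}} = \frac{1}{-968 + 89 \cdot 3249} = \frac{1}{-968 + 289161} = \frac{1}{288193}$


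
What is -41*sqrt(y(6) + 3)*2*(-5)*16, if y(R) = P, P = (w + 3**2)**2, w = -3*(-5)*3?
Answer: 6560*sqrt(2919) ≈ 3.5442e+5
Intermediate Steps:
w = 45 (w = 15*3 = 45)
P = 2916 (P = (45 + 3**2)**2 = (45 + 9)**2 = 54**2 = 2916)
y(R) = 2916
-41*sqrt(y(6) + 3)*2*(-5)*16 = -41*sqrt(2916 + 3)*2*(-5)*16 = -41*sqrt(2919)*2*(-5)*16 = -41*2*sqrt(2919)*(-5)*16 = -(-410)*sqrt(2919)*16 = (410*sqrt(2919))*16 = 6560*sqrt(2919)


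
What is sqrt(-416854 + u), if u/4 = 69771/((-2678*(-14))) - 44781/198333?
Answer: 11*I*sqrt(7827260190731743755)/47666031 ≈ 645.64*I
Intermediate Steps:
u = 311768269/47666031 (u = 4*(69771/((-2678*(-14))) - 44781/198333) = 4*(69771/37492 - 44781*1/198333) = 4*(69771*(1/37492) - 14927/66111) = 4*(5367/2884 - 14927/66111) = 4*(311768269/190664124) = 311768269/47666031 ≈ 6.5407)
sqrt(-416854 + u) = sqrt(-416854 + 311768269/47666031) = sqrt(-19869463918205/47666031) = 11*I*sqrt(7827260190731743755)/47666031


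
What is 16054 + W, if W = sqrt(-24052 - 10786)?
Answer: 16054 + I*sqrt(34838) ≈ 16054.0 + 186.65*I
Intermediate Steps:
W = I*sqrt(34838) (W = sqrt(-34838) = I*sqrt(34838) ≈ 186.65*I)
16054 + W = 16054 + I*sqrt(34838)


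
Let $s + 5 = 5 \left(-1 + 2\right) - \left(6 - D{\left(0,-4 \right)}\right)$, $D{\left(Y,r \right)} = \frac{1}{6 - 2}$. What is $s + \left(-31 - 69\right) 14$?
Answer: $- \frac{5623}{4} \approx -1405.8$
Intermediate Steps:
$D{\left(Y,r \right)} = \frac{1}{4}$
$s = - \frac{23}{4}$ ($s = -5 - \left(6 - \frac{1}{4} - 5 \left(-1 + 2\right)\right) = -5 + \left(5 \cdot 1 - \left(6 - \frac{1}{4}\right)\right) = -5 + \left(5 - \frac{23}{4}\right) = -5 - \frac{3}{4} = - \frac{23}{4} \approx -5.75$)
$s + \left(-31 - 69\right) 14 = - \frac{23}{4} + \left(-31 - 69\right) 14 = - \frac{23}{4} - 1400 = - \frac{5623}{4}$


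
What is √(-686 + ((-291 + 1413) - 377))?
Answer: √59 ≈ 7.6811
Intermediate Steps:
√(-686 + ((-291 + 1413) - 377)) = √(-686 + (1122 - 377)) = √(-686 + 745) = √59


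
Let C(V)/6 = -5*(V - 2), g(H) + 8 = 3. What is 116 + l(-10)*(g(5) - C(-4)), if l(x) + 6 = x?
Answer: 3076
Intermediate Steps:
g(H) = -5 (g(H) = -8 + 3 = -5)
l(x) = -6 + x
C(V) = 60 - 30*V (C(V) = 6*(-5*(V - 2)) = 6*(-5*(-2 + V)) = 6*(10 - 5*V) = 60 - 30*V)
116 + l(-10)*(g(5) - C(-4)) = 116 + (-6 - 10)*(-5 - (60 - 30*(-4))) = 116 - 16*(-5 - (60 + 120)) = 116 - 16*(-5 - 1*180) = 116 - 16*(-5 - 180) = 116 - 16*(-185) = 116 + 2960 = 3076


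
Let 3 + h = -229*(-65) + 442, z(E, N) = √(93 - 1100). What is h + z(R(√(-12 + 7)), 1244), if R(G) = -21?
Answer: 15324 + I*√1007 ≈ 15324.0 + 31.733*I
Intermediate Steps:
z(E, N) = I*√1007 (z(E, N) = √(-1007) = I*√1007)
h = 15324 (h = -3 + (-229*(-65) + 442) = -3 + (14885 + 442) = -3 + 15327 = 15324)
h + z(R(√(-12 + 7)), 1244) = 15324 + I*√1007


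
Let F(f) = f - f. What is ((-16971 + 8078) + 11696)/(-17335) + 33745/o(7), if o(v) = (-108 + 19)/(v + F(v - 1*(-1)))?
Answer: -4095036492/1542815 ≈ -2654.3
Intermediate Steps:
F(f) = 0
o(v) = -89/v (o(v) = (-108 + 19)/(v + 0) = -89/v)
((-16971 + 8078) + 11696)/(-17335) + 33745/o(7) = ((-16971 + 8078) + 11696)/(-17335) + 33745/((-89/7)) = (-8893 + 11696)*(-1/17335) + 33745/((-89*1/7)) = 2803*(-1/17335) + 33745/(-89/7) = -2803/17335 + 33745*(-7/89) = -2803/17335 - 236215/89 = -4095036492/1542815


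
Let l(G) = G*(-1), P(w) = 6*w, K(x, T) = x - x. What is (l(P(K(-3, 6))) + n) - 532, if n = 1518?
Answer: 986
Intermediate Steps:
K(x, T) = 0
l(G) = -G
(l(P(K(-3, 6))) + n) - 532 = (-6*0 + 1518) - 532 = (-1*0 + 1518) - 532 = (0 + 1518) - 532 = 1518 - 532 = 986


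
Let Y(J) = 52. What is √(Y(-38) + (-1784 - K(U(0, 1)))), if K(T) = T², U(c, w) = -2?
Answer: 2*I*√434 ≈ 41.665*I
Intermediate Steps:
√(Y(-38) + (-1784 - K(U(0, 1)))) = √(52 + (-1784 - 1*(-2)²)) = √(52 + (-1784 - 1*4)) = √(52 + (-1784 - 4)) = √(52 - 1788) = √(-1736) = 2*I*√434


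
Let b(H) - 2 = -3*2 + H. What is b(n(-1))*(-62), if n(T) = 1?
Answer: 186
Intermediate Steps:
b(H) = -4 + H (b(H) = 2 + (-3*2 + H) = 2 + (-6 + H) = -4 + H)
b(n(-1))*(-62) = (-4 + 1)*(-62) = -3*(-62) = 186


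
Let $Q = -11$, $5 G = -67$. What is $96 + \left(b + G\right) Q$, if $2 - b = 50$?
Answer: $\frac{3857}{5} \approx 771.4$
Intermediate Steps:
$G = - \frac{67}{5}$ ($G = \frac{1}{5} \left(-67\right) = - \frac{67}{5} \approx -13.4$)
$b = -48$ ($b = 2 - 50 = -48$)
$96 + \left(b + G\right) Q = 96 + \left(-48 - \frac{67}{5}\right) \left(-11\right) = 96 - - \frac{3377}{5} = 96 + \frac{3377}{5} = \frac{3857}{5}$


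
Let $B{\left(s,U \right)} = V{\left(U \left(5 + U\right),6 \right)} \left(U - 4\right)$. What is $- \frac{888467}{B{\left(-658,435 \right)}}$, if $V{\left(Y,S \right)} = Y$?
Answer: $- \frac{888467}{82493400} \approx -0.01077$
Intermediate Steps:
$B{\left(s,U \right)} = U \left(-4 + U\right) \left(5 + U\right)$ ($B{\left(s,U \right)} = U \left(5 + U\right) \left(U - 4\right) = U \left(5 + U\right) \left(-4 + U\right) = U \left(-4 + U\right) \left(5 + U\right)$)
$- \frac{888467}{B{\left(-658,435 \right)}} = - \frac{888467}{435 \left(-4 + 435\right) \left(5 + 435\right)} = - \frac{888467}{435 \cdot 431 \cdot 440} = - \frac{888467}{82493400}$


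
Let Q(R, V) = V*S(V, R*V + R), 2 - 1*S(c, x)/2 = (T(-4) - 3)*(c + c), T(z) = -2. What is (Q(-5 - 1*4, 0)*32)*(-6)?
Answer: 0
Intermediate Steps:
S(c, x) = 4 + 20*c (S(c, x) = 4 - 2*(-2 - 3)*(c + c) = 4 - (-10)*2*c = 4 - (-20)*c = 4 + 20*c)
Q(R, V) = V*(4 + 20*V)
(Q(-5 - 1*4, 0)*32)*(-6) = ((4*0*(1 + 5*0))*32)*(-6) = ((4*0*(1 + 0))*32)*(-6) = ((4*0*1)*32)*(-6) = (0*32)*(-6) = 0*(-6) = 0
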